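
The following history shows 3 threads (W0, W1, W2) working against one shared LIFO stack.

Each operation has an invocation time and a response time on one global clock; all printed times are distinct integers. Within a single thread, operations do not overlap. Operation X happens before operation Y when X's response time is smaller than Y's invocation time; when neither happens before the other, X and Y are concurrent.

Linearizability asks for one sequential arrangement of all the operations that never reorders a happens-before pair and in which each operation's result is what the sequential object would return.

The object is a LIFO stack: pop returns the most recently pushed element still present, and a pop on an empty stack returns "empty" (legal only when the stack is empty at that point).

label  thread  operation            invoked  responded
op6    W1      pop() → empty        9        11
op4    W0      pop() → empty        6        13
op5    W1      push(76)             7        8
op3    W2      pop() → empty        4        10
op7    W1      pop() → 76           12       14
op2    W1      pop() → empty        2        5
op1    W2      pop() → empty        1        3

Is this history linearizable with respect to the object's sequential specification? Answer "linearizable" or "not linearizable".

through event 12 a valid linearization exists; event 13 (op4 responding at time 13) ends that
all 27 real-time-respecting orders fail — 6 completed LIFO stack operations, no legal replay
including or dropping the 1 pending operation (op7) in any combination fails
for example op1, op2, op3, op4, op5, op6 (pending dropped) fails at step 6: op6 pop() → empty is not legal there
for example op1, op2, op3, op5, op4, op6 (pending dropped) fails at step 5: op4 pop() → empty is not legal there

not linearizable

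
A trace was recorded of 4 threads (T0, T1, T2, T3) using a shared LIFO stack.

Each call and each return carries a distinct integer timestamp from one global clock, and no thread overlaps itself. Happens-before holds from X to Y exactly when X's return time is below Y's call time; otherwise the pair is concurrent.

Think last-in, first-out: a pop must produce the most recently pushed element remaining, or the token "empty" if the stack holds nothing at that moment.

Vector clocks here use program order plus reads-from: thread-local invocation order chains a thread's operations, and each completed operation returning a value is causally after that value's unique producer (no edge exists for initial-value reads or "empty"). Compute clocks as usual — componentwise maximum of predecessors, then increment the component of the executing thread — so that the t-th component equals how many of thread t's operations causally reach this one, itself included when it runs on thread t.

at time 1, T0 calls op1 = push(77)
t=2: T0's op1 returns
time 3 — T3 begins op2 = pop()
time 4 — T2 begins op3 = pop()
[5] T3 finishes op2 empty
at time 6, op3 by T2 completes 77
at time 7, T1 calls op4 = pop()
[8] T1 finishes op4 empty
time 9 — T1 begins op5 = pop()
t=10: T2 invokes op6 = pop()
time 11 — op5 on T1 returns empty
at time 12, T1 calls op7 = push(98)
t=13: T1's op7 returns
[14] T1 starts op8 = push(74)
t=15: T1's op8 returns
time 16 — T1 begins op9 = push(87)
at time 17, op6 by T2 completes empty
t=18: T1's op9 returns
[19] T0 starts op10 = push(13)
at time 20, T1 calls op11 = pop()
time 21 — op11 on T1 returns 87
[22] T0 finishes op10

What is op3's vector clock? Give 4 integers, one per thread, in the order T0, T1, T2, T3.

(1, 0, 1, 0)

invoked at 3, op2 has no predecessors; its own T3 bump gives (0, 0, 0, 1)
invoked at 7, op4 has no predecessors; its own T1 bump gives (0, 1, 0, 0)
invoked at 1, op1 has no predecessors; its own T0 bump gives (1, 0, 0, 0)
VC(op5, invoked at 9): max of VC(op4)=(0, 1, 0, 0), then +1 on thread T1 → (0, 2, 0, 0)
VC(op3, invoked at 4): max of VC(op1)=(1, 0, 0, 0), then +1 on thread T2 → (1, 0, 1, 0)
VC(op10, invoked at 19): max of VC(op1)=(1, 0, 0, 0), then +1 on thread T0 → (2, 0, 0, 0)
VC(op7, invoked at 12): max of VC(op5)=(0, 2, 0, 0), then +1 on thread T1 → (0, 3, 0, 0)
VC(op6, invoked at 10): max of VC(op3)=(1, 0, 1, 0), then +1 on thread T2 → (1, 0, 2, 0)
VC(op8, invoked at 14): max of VC(op7)=(0, 3, 0, 0), then +1 on thread T1 → (0, 4, 0, 0)
VC(op9, invoked at 16): max of VC(op8)=(0, 4, 0, 0), then +1 on thread T1 → (0, 5, 0, 0)
VC(op11, invoked at 20): max of VC(op9)=(0, 5, 0, 0), then +1 on thread T1 → (0, 6, 0, 0)
target: VC(op3) = (1, 0, 1, 0)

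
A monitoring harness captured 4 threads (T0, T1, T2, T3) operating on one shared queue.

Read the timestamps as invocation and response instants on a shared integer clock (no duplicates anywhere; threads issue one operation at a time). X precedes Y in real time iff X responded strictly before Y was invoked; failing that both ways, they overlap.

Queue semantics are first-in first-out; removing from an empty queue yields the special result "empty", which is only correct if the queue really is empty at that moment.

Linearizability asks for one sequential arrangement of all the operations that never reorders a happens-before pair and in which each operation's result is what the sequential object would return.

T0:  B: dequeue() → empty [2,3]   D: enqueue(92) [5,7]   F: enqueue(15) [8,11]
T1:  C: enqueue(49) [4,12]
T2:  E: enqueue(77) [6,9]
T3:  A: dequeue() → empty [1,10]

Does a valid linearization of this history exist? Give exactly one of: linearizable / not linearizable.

a witness: A, B, C, D, E, F
after step 1 (A dequeue() → empty): queue <>
after step 2 (B dequeue() → empty): queue <>
after step 3 (C enqueue(49)): queue <49>
after step 4 (D enqueue(92)): queue <49,92>
after step 5 (E enqueue(77)): queue <49,92,77>
after step 6 (F enqueue(15)): queue <49,92,77,15>

linearizable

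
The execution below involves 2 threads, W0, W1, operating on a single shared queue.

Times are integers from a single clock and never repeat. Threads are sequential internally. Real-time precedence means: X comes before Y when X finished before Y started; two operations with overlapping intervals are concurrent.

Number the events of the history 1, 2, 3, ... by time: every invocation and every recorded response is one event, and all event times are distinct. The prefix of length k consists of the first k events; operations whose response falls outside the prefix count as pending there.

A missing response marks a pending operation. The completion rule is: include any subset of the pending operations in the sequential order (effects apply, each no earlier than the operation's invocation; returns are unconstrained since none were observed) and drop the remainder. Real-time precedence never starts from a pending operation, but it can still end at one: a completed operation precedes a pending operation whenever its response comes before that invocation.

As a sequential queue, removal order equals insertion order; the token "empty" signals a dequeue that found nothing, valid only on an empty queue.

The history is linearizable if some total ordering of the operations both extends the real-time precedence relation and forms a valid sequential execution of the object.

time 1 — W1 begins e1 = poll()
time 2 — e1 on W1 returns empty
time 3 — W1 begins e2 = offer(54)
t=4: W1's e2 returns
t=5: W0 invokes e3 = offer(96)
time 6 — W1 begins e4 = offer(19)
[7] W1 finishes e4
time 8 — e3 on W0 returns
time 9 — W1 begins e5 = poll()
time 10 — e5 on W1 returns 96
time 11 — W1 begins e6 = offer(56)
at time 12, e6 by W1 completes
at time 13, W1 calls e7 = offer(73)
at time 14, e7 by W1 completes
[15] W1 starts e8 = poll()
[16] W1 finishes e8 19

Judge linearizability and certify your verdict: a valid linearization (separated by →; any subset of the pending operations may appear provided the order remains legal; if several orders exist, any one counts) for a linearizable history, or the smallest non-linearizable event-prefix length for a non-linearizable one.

cut after 9 events: linearizable; cut after 10 events (e5 responds, time 10): not linearizable
the 5 completed operations admit 2 real-time orders; each fails the queue replay
take e1, e2, e3, e4, e5: step 5 already fails, because e5 poll() → 96 cannot occur there
take e1, e2, e4, e3, e5: step 5 already fails, because e5 poll() → 96 cannot occur there

not linearizable — minimal violating prefix: 10 events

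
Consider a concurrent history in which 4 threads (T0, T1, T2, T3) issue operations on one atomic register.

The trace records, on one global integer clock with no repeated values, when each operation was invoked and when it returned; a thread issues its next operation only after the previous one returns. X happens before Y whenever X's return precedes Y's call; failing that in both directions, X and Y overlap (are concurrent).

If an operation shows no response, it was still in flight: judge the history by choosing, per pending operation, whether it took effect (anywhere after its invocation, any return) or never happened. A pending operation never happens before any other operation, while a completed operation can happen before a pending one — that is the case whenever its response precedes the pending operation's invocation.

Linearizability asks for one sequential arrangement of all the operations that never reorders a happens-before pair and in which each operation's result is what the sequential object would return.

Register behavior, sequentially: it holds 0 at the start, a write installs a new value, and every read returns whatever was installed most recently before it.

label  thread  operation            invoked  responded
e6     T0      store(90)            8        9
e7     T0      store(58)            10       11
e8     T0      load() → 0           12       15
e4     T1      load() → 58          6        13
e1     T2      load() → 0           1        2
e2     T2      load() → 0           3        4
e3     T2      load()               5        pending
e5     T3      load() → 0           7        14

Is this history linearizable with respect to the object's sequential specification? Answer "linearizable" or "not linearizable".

cut after 14 events: linearizable; cut after 15 events (e8 responds, time 15): not linearizable
20 orders of the 7 completed atomic register ops respect real time; none is legal
including or dropping the 1 pending operation (e3) in any combination fails
e.g. e1, e2, e4, e5, e6, e7, e8 (pending dropped): illegal at step 3, since e4 load() → 58 cannot apply there
e.g. e1, e2, e4, e6, e5, e7, e8 (pending dropped): illegal at step 3, since e4 load() → 58 cannot apply there

not linearizable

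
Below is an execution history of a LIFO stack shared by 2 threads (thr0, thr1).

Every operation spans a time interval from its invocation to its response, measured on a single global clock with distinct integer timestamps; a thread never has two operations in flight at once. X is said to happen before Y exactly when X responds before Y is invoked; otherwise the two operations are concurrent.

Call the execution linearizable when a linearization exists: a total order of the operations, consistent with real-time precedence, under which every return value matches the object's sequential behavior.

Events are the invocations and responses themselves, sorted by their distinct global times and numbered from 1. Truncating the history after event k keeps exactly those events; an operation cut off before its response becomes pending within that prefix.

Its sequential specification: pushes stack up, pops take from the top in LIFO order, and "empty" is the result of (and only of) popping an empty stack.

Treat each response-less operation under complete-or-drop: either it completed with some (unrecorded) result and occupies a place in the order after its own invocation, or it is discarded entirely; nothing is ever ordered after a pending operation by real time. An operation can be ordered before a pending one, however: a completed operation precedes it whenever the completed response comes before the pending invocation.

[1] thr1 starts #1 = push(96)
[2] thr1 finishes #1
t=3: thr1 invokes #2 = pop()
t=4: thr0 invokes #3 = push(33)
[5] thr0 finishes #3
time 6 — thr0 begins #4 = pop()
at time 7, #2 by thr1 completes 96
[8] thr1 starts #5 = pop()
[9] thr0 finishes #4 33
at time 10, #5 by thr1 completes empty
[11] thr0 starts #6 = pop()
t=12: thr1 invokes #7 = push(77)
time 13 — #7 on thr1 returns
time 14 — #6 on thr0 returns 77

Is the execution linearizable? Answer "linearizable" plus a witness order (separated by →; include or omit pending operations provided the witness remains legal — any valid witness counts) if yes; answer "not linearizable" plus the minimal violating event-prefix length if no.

step 1: #1 push(96) — stack <96>
step 2: #2 pop() → 96 — stack <>
step 3: #3 push(33) — stack <33>
step 4: #4 pop() → 33 — stack <>
step 5: #5 pop() → empty — stack <>
step 6: #7 push(77) — stack <77>
step 7: #6 pop() → 77 — stack <>

linearizable — witness: #1 → #2 → #3 → #4 → #5 → #7 → #6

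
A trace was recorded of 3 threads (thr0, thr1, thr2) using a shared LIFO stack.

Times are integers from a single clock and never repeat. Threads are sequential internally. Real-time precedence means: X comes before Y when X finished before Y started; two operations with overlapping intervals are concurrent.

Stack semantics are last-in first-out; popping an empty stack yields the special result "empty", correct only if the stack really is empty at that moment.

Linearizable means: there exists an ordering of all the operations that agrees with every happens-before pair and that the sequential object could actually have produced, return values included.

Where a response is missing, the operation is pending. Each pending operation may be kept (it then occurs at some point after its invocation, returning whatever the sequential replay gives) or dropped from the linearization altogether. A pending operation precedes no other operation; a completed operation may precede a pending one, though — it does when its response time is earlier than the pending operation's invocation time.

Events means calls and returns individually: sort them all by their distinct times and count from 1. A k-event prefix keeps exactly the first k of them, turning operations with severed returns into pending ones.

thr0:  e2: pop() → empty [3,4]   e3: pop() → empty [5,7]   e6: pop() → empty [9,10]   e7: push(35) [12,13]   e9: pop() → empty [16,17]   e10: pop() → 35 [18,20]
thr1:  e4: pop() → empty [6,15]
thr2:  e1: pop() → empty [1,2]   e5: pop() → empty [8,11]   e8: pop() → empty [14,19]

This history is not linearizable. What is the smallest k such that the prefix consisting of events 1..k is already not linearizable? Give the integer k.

events 1..18 are still linearizable — one witness is e1, e2, e3, e4, e5, e6, e7, e8, e9:
1. e1 pop() → empty, leaving stack <>
2. e2 pop() → empty, leaving stack <>
3. e3 pop() → empty, leaving stack <>
4. e4 pop() → empty, leaving stack <>
5. e5 pop() → empty, leaving stack <>
6. e6 pop() → empty, leaving stack <>
7. e7 push(35), leaving stack <35>
8. e8 pop() (pending, included), leaving stack <>
9. e9 pop() → empty, leaving stack <>
event 19 — e8's response, time 19 — after it, nothing linearizes
completion choices over the 1 pending operation (e10) were checked; none helps
one such order, e1, e2, e3, e4, e5, e6, e7, e8, e9 (pending dropped), breaks at step 8 where e8 pop() → empty is illegal
one such order, e1, e2, e3, e4, e5, e6, e7, e9, e8 (pending dropped), breaks at step 8 where e9 pop() → empty is illegal

19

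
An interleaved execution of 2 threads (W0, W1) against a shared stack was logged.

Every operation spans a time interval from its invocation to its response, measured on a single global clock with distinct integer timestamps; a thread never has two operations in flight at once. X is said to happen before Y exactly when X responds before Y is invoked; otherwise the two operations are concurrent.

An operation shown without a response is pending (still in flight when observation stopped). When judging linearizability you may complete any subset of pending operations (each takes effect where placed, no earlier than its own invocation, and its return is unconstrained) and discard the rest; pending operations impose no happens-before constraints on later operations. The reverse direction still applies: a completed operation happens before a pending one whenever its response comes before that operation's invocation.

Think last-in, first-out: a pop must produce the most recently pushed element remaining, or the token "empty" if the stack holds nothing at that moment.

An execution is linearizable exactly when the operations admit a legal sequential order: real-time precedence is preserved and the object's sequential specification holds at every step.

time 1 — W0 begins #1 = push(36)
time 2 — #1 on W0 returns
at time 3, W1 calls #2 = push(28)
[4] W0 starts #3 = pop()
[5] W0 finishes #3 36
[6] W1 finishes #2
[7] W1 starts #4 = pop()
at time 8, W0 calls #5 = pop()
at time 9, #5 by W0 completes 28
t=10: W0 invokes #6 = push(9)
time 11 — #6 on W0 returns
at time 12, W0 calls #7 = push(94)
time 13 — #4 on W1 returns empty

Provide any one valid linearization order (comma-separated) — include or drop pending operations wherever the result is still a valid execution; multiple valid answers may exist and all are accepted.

#1, #3, #2, #5, #4, #6

after step 1 (#1 push(36)): stack <36>
after step 2 (#3 pop() → 36): stack <>
after step 3 (#2 push(28)): stack <28>
after step 4 (#5 pop() → 28): stack <>
after step 5 (#4 pop() → empty): stack <>
after step 6 (#6 push(9)): stack <9>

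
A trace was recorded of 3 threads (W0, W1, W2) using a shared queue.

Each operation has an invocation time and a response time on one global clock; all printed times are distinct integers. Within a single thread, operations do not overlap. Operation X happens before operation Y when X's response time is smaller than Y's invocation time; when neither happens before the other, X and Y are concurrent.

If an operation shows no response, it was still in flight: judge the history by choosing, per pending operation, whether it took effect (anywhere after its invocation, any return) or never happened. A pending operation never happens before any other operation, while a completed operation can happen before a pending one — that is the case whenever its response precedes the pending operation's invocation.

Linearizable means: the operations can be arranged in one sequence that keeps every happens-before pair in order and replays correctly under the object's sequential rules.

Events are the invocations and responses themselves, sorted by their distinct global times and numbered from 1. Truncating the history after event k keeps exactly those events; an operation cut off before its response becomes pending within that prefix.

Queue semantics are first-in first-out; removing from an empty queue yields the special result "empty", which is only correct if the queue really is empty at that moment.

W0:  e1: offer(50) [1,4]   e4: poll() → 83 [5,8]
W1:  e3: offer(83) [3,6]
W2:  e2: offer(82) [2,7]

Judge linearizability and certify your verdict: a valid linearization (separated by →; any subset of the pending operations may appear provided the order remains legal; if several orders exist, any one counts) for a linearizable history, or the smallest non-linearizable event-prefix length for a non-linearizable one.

linearizable — witness: e3 → e1 → e2 → e4

1. e3 offer(83), leaving queue <83>
2. e1 offer(50), leaving queue <83,50>
3. e2 offer(82), leaving queue <83,50,82>
4. e4 poll() → 83, leaving queue <50,82>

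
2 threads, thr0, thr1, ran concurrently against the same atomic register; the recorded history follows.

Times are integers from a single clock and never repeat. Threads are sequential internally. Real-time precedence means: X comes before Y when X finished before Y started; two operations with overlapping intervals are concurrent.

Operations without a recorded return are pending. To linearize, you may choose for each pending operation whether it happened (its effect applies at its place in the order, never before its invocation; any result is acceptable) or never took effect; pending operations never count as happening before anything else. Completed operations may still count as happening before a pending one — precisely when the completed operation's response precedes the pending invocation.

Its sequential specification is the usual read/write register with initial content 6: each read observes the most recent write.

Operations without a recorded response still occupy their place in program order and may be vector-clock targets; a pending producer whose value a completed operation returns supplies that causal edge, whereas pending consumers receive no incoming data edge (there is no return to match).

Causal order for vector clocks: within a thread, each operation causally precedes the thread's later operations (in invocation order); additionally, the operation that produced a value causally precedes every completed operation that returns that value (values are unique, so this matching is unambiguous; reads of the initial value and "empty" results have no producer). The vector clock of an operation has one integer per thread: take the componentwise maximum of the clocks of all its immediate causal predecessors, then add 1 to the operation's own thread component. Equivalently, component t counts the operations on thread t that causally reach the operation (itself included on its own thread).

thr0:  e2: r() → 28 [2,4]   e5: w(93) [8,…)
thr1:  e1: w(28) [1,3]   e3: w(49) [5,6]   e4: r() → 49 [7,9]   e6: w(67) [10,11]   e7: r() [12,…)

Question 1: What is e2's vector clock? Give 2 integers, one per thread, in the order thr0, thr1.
(1, 1)

root op e1, invoked 1: fresh clock plus thr1's own tick → (0, 1)
merge at e3 (invoked 5): VC(e1)=(0, 1), own-thread bump on thr1 → (0, 2)
merge at e2 (invoked 2): VC(e1)=(0, 1), own-thread bump on thr0 → (1, 1)
merge at e4 (invoked 7): VC(e3)=(0, 2), own-thread bump on thr1 → (0, 3)
merge at e5 (invoked 8): VC(e2)=(1, 1), own-thread bump on thr0 → (2, 1)
merge at e6 (invoked 10): VC(e4)=(0, 3), own-thread bump on thr1 → (0, 4)
merge at e7 (invoked 12): VC(e6)=(0, 4), own-thread bump on thr1 → (0, 5)
target: VC(e2) = (1, 1)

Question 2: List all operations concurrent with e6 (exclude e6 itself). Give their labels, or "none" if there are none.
e5

e6 spans [10,11]: anything still running between times 10 and 11 counts as concurrent
e1 [1,3]: before
e2 [2,4]: before
e3 [5,6]: before
e4 [7,9]: before
e5 [8,…): concurrent
e7 [12,…): after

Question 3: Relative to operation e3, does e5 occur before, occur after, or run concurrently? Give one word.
after

e5 spans [8,…), e3 spans [5,6]
resp(e3)=6 < inv(e5)=8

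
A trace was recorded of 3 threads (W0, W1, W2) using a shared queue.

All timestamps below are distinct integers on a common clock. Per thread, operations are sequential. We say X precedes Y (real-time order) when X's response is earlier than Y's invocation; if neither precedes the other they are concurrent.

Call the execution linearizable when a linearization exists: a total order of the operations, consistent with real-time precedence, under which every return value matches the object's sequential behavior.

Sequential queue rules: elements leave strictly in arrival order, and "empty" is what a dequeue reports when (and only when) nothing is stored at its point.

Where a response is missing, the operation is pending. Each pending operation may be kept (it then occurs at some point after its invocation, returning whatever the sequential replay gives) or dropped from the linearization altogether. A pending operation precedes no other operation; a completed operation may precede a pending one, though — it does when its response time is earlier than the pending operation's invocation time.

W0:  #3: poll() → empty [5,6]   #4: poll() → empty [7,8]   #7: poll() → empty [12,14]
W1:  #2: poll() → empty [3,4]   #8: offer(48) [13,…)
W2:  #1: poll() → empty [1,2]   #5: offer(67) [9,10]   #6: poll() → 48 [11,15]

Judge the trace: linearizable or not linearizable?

not linearizable

through event 14 a valid linearization exists; event 15 (#6 responding at time 15) ends that
7 completed operations, 2 real-time-consistent orders — every queue replay fails
completion choices over the 1 pending operation (#8) were checked; none helps
one such order, #1, #2, #3, #4, #5, #6, #7 (pending dropped), breaks at step 6 where #6 poll() → 48 is illegal
one such order, #1, #2, #3, #4, #5, #7, #6 (pending dropped), breaks at step 6 where #7 poll() → empty is illegal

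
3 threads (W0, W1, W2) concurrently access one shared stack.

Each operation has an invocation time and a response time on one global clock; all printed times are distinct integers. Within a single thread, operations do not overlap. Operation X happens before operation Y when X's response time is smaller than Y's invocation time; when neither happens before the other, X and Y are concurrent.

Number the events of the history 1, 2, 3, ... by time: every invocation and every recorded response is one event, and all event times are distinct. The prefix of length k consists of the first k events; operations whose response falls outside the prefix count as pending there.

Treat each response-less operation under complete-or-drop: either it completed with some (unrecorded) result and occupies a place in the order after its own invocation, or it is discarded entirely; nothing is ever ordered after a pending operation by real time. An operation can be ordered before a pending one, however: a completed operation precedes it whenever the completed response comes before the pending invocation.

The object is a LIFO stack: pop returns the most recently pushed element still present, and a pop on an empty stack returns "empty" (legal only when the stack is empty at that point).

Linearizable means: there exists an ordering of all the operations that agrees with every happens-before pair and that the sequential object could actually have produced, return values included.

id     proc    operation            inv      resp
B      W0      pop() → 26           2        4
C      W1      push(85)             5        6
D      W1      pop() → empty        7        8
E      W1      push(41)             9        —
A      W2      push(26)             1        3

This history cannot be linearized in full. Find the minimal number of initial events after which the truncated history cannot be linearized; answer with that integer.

events 1..7 are still linearizable — one witness is A, B, C:
after step 1 (A push(26)): stack <26>
after step 2 (B pop() → 26): stack <>
after step 3 (C push(85)): stack <85>
with event 8 included (D responding at time 8), all real-time-consistent orders fail
sample order A, B, C, D stalls at step 4 — D pop() → empty has no legal effect
sample order B, A, C, D stalls at step 1 — B pop() → 26 has no legal effect

8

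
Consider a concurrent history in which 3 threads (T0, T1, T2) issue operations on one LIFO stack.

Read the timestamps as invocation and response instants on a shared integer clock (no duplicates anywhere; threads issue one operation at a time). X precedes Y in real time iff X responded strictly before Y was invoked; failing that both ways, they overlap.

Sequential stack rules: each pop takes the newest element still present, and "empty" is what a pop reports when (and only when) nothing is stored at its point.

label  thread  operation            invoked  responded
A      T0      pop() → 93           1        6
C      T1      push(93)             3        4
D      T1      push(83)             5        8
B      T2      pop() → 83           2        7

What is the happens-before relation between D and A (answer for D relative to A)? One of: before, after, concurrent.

concurrent

D spans [5,8], A spans [1,6]
the intervals overlap in both directions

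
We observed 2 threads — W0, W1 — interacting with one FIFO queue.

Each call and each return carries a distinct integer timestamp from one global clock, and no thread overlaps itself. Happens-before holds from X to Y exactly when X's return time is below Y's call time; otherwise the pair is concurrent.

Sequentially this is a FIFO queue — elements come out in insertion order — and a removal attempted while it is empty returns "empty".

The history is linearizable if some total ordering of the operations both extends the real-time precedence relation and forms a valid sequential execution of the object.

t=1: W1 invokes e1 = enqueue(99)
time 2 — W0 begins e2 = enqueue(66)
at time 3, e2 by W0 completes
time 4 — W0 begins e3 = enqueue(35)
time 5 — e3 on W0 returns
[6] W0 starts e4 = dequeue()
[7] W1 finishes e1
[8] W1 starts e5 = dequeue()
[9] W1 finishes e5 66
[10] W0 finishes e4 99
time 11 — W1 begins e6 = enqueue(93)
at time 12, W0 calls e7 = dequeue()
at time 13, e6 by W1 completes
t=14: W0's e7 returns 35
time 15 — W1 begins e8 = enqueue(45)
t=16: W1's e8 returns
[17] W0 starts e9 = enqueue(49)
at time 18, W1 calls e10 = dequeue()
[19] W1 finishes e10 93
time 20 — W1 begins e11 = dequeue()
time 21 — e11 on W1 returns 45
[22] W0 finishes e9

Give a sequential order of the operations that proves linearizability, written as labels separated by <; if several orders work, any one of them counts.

e1 < e2 < e3 < e4 < e5 < e6 < e7 < e8 < e9 < e10 < e11

1. e1 enqueue(99), leaving queue <99>
2. e2 enqueue(66), leaving queue <99,66>
3. e3 enqueue(35), leaving queue <99,66,35>
4. e4 dequeue() → 99, leaving queue <66,35>
5. e5 dequeue() → 66, leaving queue <35>
6. e6 enqueue(93), leaving queue <35,93>
7. e7 dequeue() → 35, leaving queue <93>
8. e8 enqueue(45), leaving queue <93,45>
9. e9 enqueue(49), leaving queue <93,45,49>
10. e10 dequeue() → 93, leaving queue <45,49>
11. e11 dequeue() → 45, leaving queue <49>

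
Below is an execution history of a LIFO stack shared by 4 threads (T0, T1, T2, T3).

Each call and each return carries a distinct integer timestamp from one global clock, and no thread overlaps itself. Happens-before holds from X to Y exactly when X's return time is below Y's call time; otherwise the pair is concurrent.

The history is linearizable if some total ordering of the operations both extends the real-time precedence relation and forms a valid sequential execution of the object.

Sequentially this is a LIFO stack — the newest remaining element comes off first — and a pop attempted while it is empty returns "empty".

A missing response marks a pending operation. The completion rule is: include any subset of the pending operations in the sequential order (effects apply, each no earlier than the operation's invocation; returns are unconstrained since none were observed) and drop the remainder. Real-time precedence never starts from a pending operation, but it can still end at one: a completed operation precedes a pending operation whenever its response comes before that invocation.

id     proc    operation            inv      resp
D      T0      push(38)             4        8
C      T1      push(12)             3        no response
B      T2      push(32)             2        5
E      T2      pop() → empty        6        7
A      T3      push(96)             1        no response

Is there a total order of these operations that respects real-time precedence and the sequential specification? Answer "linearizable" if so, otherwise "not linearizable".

prefix check: 1..6 passes, 1..7 fails once E's time-7 response joins
the sole real-time-consistent order of 2 completed operations fails the LIFO stack replay
completion choices over the 3 pending operations (A, C, D) were checked; none helps
for example B, E (pending dropped) fails at step 2: E pop() → empty is not legal there

not linearizable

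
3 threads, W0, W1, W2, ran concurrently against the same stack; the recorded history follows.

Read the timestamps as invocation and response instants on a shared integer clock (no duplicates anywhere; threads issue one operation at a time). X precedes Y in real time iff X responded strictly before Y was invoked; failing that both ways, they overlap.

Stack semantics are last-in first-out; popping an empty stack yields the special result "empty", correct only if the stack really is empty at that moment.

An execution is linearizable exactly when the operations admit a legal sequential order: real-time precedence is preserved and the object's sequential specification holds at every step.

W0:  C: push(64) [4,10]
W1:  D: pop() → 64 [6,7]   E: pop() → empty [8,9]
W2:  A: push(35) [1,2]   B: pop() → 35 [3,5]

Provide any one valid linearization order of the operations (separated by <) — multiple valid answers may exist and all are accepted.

after step 1 (A push(35)): stack <35>
after step 2 (B pop() → 35): stack <>
after step 3 (C push(64)): stack <64>
after step 4 (D pop() → 64): stack <>
after step 5 (E pop() → empty): stack <>

A < B < C < D < E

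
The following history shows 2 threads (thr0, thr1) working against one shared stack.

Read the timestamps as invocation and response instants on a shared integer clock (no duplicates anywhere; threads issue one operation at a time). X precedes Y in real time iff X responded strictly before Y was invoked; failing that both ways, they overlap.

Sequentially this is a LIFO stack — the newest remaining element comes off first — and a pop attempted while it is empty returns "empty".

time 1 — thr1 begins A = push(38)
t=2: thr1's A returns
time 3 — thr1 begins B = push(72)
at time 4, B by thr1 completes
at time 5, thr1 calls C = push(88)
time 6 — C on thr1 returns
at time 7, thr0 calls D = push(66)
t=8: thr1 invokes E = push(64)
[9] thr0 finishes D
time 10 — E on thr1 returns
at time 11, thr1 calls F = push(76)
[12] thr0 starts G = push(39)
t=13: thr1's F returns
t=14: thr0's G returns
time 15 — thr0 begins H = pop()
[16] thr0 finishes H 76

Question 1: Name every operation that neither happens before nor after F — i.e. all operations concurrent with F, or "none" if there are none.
F spans [11,13]; an op avoiding the whole window 11..13 is ordered, any other is concurrent
A [1,2]: before
B [3,4]: before
C [5,6]: before
D [7,9]: before
E [8,10]: before
G [12,14]: concurrent
H [15,16]: after

G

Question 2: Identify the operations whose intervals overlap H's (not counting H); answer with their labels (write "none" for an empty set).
concurrent with H ([15,16]): every op whose interval crosses 15..16
A [1,2]: before
B [3,4]: before
C [5,6]: before
D [7,9]: before
E [8,10]: before
F [11,13]: before
G [12,14]: before

none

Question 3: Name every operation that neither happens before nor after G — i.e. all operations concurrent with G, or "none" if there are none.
overlap test against G [12,14]: concurrent iff the interval meets 12..14
A [1,2]: before
B [3,4]: before
C [5,6]: before
D [7,9]: before
E [8,10]: before
F [11,13]: concurrent
H [15,16]: after

F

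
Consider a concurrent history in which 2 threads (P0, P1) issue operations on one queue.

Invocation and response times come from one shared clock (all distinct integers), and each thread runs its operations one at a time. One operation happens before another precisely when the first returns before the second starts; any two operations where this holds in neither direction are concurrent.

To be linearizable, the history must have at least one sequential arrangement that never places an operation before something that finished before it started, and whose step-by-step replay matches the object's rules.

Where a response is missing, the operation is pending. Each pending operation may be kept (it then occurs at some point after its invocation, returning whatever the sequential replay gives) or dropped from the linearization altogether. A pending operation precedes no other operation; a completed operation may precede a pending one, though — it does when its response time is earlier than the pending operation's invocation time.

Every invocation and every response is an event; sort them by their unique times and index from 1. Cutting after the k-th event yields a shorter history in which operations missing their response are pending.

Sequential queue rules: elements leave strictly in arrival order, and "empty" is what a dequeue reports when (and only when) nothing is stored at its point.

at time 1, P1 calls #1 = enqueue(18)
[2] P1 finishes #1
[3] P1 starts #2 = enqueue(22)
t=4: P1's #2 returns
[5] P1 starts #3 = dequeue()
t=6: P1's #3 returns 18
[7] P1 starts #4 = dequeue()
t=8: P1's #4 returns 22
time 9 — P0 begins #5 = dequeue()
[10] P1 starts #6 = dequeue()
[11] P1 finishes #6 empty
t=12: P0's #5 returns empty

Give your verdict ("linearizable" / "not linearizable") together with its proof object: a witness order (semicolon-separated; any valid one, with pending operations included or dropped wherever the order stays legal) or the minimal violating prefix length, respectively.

1. #1 enqueue(18), leaving queue <18>
2. #2 enqueue(22), leaving queue <18,22>
3. #3 dequeue() → 18, leaving queue <22>
4. #4 dequeue() → 22, leaving queue <>
5. #5 dequeue() → empty, leaving queue <>
6. #6 dequeue() → empty, leaving queue <>

linearizable — witness: #1; #2; #3; #4; #5; #6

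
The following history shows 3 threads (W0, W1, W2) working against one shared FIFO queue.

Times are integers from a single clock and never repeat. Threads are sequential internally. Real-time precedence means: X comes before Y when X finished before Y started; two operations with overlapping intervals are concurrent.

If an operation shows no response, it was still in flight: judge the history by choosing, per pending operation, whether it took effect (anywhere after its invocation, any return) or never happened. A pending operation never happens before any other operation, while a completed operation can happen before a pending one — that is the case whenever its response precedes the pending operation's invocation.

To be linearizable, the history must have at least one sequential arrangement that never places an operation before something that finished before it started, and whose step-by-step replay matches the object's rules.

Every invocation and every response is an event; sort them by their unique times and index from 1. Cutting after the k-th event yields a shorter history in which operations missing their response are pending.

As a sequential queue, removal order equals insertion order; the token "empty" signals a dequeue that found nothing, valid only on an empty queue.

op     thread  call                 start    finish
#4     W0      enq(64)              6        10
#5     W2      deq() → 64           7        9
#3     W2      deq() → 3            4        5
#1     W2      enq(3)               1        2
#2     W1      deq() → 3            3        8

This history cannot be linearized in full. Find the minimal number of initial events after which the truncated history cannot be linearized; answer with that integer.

events 1..7 are still linearizable — one witness is #1, #3:
step 1: #1 enq(3) — queue <3>
step 2: #3 deq() → 3 — queue <>
with event 8 included (#2 responding at time 8), all real-time-consistent orders fail
include/drop combinations of the 2 pending operations (#4, #5) were all tried; none helps
take #1, #2, #3 (pending dropped): step 3 already fails, because #3 deq() → 3 cannot occur there
take #1, #3, #2 (pending dropped): step 3 already fails, because #2 deq() → 3 cannot occur there

8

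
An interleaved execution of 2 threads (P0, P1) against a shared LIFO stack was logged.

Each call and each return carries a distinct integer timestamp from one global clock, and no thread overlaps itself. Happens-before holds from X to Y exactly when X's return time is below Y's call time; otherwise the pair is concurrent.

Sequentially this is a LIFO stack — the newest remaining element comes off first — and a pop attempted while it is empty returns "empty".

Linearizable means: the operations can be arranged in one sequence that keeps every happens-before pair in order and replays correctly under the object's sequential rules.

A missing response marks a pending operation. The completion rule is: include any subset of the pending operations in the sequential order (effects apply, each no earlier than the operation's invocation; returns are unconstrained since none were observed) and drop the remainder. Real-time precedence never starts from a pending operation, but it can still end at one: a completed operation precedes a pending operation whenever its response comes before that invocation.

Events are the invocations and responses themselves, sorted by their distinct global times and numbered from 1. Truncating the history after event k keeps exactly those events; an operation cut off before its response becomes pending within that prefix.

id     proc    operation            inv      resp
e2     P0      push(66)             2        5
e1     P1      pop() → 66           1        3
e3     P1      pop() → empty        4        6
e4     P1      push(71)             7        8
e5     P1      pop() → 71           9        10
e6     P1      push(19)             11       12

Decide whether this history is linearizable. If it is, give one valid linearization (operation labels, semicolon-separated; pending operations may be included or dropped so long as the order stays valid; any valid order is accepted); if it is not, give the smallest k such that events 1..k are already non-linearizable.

1. e2 push(66), leaving stack <66>
2. e1 pop() → 66, leaving stack <>
3. e3 pop() → empty, leaving stack <>
4. e4 push(71), leaving stack <71>
5. e5 pop() → 71, leaving stack <>
6. e6 push(19), leaving stack <19>

linearizable — witness: e2; e1; e3; e4; e5; e6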